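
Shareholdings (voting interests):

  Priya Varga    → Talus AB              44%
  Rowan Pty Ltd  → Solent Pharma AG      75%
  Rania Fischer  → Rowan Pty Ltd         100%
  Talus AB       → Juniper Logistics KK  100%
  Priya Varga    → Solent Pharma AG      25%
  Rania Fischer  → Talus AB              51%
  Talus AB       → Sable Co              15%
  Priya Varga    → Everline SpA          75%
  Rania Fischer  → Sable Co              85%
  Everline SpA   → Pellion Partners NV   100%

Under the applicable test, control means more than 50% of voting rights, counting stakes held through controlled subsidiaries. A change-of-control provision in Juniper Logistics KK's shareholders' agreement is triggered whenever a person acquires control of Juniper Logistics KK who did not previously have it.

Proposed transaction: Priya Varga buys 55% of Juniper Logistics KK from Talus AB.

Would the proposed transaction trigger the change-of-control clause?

The purchase adds only to Priya's holdings (Talus's stake shrinks), so Priya is the only person who could newly come to control Juniper.
Priya holds 75% of Everline, so Priya controls Everline.
Everline holds 100% of Pellion, so Priya controls Pellion.
Neither Priya nor any entity Priya controls holds any voting interest in Juniper.
So before the transaction, Priya does not control Juniper.
After the purchase, Priya holds 55% of Juniper directly, and Talus's stake falls to 45%.
Priya holds 55% of Juniper, so Priya controls Juniper.
Priya did not control Juniper before and does after, so the clause is triggered.

Yes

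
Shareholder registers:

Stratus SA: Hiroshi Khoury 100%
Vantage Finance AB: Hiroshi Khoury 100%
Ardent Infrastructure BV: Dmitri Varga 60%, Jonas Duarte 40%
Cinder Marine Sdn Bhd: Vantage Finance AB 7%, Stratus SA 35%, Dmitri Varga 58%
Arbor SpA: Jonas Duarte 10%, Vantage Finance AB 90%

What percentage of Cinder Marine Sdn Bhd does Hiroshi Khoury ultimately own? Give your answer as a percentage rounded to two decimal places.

Hiroshi reaches Cinder along 2 paths.
Via Vantage: 100% × 7% = 7%.
Via Stratus: 100% × 35% = 35%.
Total: 7% + 35% = 42%.
Rounded: 42.00%.

42.00%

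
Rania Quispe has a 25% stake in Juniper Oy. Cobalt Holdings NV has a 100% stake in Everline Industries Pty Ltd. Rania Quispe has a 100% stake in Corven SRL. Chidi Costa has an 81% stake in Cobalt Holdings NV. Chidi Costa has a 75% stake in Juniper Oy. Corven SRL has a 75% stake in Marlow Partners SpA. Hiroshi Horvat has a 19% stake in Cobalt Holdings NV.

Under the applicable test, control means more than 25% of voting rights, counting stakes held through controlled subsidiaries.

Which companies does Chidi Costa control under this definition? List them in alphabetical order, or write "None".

Cobalt Holdings NV, Everline Industries Pty Ltd, Juniper Oy

Chidi holds 81% of Cobalt, so Chidi controls Cobalt.
Cobalt holds 100% of Everline, so Chidi controls Everline.
Chidi holds 75% of Juniper, so Chidi controls Juniper.
No other company's threshold is met.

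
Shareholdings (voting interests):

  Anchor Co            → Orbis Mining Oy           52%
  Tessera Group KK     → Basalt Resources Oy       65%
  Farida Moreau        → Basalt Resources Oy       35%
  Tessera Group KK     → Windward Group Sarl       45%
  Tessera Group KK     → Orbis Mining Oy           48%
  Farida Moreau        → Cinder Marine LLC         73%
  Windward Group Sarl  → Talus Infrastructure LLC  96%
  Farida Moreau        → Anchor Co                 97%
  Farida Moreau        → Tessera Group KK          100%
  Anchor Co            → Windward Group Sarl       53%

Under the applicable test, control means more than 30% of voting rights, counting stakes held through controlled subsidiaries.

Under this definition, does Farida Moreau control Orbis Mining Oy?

Farida holds 97% of Anchor, so Farida controls Anchor.
Farida holds 100% of Tessera, so Farida controls Tessera.
Tessera and Anchor together hold 48% + 52% = 100% of Orbis, so Farida controls Orbis.

Yes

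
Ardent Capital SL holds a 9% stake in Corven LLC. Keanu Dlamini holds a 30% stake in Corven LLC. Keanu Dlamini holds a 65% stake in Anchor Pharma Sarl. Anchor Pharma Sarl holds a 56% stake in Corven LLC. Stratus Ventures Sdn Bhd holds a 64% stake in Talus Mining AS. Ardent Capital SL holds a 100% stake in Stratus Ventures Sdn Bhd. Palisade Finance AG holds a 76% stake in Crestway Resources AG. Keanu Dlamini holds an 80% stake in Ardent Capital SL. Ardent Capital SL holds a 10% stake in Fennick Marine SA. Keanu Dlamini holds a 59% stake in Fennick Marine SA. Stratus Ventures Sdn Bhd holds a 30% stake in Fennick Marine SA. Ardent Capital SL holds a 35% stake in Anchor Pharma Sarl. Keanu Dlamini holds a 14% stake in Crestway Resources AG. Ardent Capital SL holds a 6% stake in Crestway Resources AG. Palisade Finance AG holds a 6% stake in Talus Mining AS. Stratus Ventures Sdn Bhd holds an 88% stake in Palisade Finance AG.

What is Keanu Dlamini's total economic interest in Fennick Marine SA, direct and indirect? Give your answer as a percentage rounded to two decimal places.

Keanu reaches Fennick along 3 paths.
Via Ardent: 80% × 10% = 8%.
Via Ardent → Stratus: 80% × 100% × 30% = 24%.
Direct stake: 59% = 59%.
Total: 8% + 24% + 59% = 91%.
Rounded: 91.00%.

91.00%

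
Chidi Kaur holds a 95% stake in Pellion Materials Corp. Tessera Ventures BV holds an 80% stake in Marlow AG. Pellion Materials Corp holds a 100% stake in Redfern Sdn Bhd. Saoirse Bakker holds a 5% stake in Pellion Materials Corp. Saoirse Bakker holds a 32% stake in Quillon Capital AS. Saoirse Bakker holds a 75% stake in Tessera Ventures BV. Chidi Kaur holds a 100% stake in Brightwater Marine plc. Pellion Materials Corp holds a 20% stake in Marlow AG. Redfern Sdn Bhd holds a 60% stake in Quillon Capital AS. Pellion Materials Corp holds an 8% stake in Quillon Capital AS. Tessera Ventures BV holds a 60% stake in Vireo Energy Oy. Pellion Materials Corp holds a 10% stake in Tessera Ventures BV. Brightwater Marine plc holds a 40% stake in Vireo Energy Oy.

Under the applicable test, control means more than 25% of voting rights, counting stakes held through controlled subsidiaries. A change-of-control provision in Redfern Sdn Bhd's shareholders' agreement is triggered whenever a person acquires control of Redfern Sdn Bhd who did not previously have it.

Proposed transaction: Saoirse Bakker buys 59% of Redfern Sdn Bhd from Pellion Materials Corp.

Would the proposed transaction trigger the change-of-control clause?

Yes

The purchase adds only to Saoirse's holdings (Pellion's stake shrinks), so Saoirse is the only person who could newly come to control Redfern.
Saoirse holds 32% of Quillon, so Saoirse controls Quillon.
Saoirse holds 75% of Tessera, so Saoirse controls Tessera.
Tessera holds 80% of Marlow, so Saoirse controls Marlow.
Tessera holds 60% of Vireo, so Saoirse controls Vireo.
Neither Saoirse nor any entity Saoirse controls holds any voting interest in Redfern.
So before the transaction, Saoirse does not control Redfern.
After the purchase, Saoirse holds 59% of Redfern directly, and Pellion's stake falls to 41%.
Saoirse holds 59% of Redfern, so Saoirse controls Redfern.
Saoirse did not control Redfern before and does after, so the clause is triggered.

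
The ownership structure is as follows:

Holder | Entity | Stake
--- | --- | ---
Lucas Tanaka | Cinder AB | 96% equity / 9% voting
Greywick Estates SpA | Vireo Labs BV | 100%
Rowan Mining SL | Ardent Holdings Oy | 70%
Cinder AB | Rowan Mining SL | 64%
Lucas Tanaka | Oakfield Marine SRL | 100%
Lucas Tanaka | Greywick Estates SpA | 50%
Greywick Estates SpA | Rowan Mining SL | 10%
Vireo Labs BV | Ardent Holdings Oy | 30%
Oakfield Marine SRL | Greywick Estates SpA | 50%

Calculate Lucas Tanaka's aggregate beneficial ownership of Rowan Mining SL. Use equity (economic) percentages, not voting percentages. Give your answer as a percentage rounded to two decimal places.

71.44%

Lucas reaches Rowan along 3 paths.
Via Greywick: 50% × 10% = 5%.
Via Oakfield → Greywick: 100% × 50% × 10% = 5%.
Via Cinder: 96% × 64% = 61.44%.
Total: 5% + 5% + 61.44% = 71.44%.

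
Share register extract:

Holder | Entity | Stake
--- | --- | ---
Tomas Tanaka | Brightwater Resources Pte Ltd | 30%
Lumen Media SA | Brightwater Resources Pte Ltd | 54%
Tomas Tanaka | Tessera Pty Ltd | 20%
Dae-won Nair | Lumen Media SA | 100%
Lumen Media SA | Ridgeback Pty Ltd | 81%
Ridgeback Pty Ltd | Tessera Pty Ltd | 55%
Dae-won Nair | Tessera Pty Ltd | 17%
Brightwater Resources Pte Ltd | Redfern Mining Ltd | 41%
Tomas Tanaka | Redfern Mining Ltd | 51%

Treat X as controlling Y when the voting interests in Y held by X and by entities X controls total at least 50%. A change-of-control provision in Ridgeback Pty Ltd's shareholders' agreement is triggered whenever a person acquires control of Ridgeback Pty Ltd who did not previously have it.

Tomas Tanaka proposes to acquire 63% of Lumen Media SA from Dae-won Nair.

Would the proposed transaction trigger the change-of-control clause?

Yes

The purchase adds only to Tomas's holdings (Dae-won's stake shrinks), so Tomas is the only person who could newly come to control Ridgeback.
Tomas holds 51% of Redfern, so Tomas controls Redfern.
Neither Tomas nor any entity Tomas controls holds any voting interest in Ridgeback.
So before the transaction, Tomas does not control Ridgeback.
After the purchase, Tomas holds 63% of Lumen directly, and Dae-won's stake falls to 37%.
Tomas holds 63% of Lumen, so Tomas controls Lumen.
Lumen holds 81% of Ridgeback, so Tomas controls Ridgeback.
Tomas did not control Ridgeback before and does after, so the clause is triggered.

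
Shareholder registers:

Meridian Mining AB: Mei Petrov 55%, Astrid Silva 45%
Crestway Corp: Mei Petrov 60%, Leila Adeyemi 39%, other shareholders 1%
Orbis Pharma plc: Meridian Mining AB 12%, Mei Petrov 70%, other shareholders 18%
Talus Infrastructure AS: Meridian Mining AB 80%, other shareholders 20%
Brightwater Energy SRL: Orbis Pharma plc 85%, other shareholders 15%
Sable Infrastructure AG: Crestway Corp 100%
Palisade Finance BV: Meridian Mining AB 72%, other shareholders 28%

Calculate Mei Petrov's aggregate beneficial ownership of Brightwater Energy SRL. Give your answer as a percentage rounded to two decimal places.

Mei reaches Brightwater along 2 paths.
Via Meridian → Orbis: 55% × 12% × 85% = 5.61%.
Via Orbis: 70% × 85% = 59.5%.
Total: 5.61% + 59.5% = 65.11%.

65.11%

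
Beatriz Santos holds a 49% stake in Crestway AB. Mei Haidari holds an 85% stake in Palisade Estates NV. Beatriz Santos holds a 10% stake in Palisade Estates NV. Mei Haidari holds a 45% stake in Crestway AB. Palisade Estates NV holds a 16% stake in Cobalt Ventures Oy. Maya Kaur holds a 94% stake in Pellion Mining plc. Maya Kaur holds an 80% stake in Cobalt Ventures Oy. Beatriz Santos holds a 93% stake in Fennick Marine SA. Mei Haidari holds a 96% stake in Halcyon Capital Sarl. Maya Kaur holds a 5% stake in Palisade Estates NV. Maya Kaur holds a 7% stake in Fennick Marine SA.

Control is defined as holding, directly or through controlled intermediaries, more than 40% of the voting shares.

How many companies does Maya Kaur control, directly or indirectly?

Maya holds 80% of Cobalt, so Maya controls Cobalt.
Maya holds 94% of Pellion, so Maya controls Pellion.
No other company's threshold is met.
Maya controls 2 companies.

2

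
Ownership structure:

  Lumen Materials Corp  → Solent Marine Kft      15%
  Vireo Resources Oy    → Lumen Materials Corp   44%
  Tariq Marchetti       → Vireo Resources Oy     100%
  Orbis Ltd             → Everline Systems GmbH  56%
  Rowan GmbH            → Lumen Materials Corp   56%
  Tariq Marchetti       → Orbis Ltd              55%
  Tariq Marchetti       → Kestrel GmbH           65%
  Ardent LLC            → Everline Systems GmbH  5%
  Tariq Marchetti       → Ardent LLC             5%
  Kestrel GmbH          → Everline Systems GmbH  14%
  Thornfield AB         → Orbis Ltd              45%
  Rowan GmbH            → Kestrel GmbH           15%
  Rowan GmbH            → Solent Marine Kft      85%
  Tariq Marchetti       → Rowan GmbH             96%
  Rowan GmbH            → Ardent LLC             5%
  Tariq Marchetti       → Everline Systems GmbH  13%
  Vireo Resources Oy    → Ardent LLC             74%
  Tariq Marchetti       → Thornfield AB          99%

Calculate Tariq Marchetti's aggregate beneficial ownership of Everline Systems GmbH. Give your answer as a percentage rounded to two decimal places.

Tariq reaches Everline along 8 paths.
Direct stake: 13% = 13%.
Via Thornfield → Orbis: 99% × 45% × 56% = 24.948%.
Via Orbis: 55% × 56% = 30.8%.
Via Vireo → Ardent: 100% × 74% × 5% = 3.7%.
Via Ardent: 5% × 5% = 0.25%.
Via Rowan → Ardent: 96% × 5% × 5% = 0.24%.
Via Rowan → Kestrel: 96% × 15% × 14% = 2.016%.
Via Kestrel: 65% × 14% = 9.1%.
Total: 13% + 24.948% + 30.8% + 3.7% + 0.25% + 0.24% + 2.016% + 9.1% = 84.054%.
Rounded: 84.05%.

84.05%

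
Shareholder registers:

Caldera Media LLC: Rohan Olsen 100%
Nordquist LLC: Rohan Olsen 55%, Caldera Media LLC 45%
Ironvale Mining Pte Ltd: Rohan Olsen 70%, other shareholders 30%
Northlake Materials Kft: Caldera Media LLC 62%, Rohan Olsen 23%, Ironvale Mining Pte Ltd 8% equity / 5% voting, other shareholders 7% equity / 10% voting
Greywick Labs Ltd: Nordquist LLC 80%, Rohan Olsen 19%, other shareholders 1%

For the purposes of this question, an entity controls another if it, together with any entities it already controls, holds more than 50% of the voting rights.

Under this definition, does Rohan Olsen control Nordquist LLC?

Rohan holds 100% of Caldera, so Rohan controls Caldera.
Rohan and Caldera together hold 55% + 45% = 100% of Nordquist, so Rohan controls Nordquist.

Yes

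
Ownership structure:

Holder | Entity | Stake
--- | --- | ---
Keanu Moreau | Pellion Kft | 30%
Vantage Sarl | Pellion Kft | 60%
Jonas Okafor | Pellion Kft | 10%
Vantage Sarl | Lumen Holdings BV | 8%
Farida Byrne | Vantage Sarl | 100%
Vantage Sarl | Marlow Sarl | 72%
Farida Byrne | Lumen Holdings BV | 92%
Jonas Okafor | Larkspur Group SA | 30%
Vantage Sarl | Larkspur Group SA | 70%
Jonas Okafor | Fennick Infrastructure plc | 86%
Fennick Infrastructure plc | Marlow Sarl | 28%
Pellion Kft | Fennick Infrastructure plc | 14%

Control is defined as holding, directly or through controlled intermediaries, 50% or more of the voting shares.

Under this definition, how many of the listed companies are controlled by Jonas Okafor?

1

Jonas holds 86% of Fennick, so Jonas controls Fennick.
No other company's threshold is met.
Jonas controls 1 company.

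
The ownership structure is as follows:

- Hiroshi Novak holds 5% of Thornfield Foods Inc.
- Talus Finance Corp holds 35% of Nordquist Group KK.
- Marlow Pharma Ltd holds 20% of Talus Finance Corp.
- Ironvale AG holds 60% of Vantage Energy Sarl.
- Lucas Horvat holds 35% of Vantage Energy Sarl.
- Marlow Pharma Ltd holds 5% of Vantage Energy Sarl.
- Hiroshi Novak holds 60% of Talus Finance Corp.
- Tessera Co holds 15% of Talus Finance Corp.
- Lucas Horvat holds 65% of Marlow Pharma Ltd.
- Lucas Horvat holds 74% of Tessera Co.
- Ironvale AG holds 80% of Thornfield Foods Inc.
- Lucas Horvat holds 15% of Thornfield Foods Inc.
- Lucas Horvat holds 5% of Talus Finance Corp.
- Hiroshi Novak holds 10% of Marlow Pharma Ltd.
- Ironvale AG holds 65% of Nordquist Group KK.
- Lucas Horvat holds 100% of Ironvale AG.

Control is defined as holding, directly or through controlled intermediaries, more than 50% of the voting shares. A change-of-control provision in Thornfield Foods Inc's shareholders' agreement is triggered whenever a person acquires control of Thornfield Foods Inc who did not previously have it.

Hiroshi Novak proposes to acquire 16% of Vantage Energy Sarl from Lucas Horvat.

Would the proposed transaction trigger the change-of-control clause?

No

The purchase adds only to Hiroshi's holdings (Lucas's stake shrinks), so Hiroshi is the only person who could newly come to control Thornfield.
Hiroshi holds 60% of Talus, so Hiroshi controls Talus.
In Thornfield, Hiroshi's side holds only 5%, not > 50%.
So before the transaction, Hiroshi does not control Thornfield.
After the purchase, Hiroshi holds 16% of Vantage directly, and Lucas's stake falls to 19%.
Hiroshi's side now holds 16% of Vantage, not > 50%, so Hiroshi still does not control Vantage.
After the transaction, Hiroshi's side holds 5% of Thornfield, not > 50%, so Hiroshi still does not control Thornfield.
No new person acquires control, so the clause is not triggered.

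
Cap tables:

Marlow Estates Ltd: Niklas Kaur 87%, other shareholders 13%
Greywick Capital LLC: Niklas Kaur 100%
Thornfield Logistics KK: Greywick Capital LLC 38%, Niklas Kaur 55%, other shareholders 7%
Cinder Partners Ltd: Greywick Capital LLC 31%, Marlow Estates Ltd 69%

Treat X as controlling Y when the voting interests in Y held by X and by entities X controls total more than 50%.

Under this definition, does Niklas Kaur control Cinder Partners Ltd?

Yes

Niklas holds 100% of Greywick, so Niklas controls Greywick.
Niklas holds 87% of Marlow, so Niklas controls Marlow.
Greywick and Marlow together hold 31% + 69% = 100% of Cinder, so Niklas controls Cinder.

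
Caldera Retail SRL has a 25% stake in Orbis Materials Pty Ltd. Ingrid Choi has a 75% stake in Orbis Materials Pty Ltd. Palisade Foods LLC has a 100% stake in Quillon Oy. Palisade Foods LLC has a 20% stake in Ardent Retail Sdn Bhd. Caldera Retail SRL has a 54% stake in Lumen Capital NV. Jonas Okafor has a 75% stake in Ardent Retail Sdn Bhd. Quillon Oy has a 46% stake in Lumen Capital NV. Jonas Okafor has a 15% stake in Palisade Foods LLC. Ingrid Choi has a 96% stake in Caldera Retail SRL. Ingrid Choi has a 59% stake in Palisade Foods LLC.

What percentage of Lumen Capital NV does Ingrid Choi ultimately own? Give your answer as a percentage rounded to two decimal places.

78.98%

Ingrid reaches Lumen along 2 paths.
Via Caldera: 96% × 54% = 51.84%.
Via Palisade → Quillon: 59% × 100% × 46% = 27.14%.
Total: 51.84% + 27.14% = 78.98%.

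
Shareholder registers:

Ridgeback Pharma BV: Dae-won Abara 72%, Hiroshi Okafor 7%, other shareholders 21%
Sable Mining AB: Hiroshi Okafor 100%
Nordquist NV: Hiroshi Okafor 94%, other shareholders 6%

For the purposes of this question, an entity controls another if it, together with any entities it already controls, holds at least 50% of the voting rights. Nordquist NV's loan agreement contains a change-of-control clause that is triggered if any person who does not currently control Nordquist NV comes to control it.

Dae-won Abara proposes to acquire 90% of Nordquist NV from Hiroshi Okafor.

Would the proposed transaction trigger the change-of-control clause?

The purchase adds only to Dae-won's holdings (Hiroshi's stake shrinks), so Dae-won is the only person who could newly come to control Nordquist.
Dae-won holds 72% of Ridgeback, so Dae-won controls Ridgeback.
Neither Dae-won nor any entity Dae-won controls holds any voting interest in Nordquist.
So before the transaction, Dae-won does not control Nordquist.
After the purchase, Dae-won holds 90% of Nordquist directly, and Hiroshi's stake falls to 4%.
Dae-won holds 90% of Nordquist, so Dae-won controls Nordquist.
Dae-won did not control Nordquist before and does after, so the clause is triggered.

Yes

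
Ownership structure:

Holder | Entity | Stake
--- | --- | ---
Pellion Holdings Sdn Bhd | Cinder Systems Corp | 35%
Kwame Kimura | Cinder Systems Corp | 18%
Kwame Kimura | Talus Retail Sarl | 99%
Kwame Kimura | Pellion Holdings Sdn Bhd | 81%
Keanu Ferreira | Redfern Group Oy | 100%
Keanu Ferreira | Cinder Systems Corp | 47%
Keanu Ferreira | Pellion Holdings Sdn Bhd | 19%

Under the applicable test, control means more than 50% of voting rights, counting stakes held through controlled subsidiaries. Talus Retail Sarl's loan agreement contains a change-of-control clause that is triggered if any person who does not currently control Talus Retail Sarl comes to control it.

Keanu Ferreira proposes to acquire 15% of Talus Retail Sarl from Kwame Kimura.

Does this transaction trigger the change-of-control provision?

The purchase adds only to Keanu's holdings (Kwame's stake shrinks), so Keanu is the only person who could newly come to control Talus.
Keanu holds 100% of Redfern, so Keanu controls Redfern.
Neither Keanu nor any entity Keanu controls holds any voting interest in Talus.
So before the transaction, Keanu does not control Talus.
After the purchase, Keanu holds 15% of Talus directly, and Kwame's stake falls to 84%.
After the transaction, Keanu's side holds 15% of Talus, not > 50%, so Keanu still does not control Talus.
No new person acquires control, so the clause is not triggered.

No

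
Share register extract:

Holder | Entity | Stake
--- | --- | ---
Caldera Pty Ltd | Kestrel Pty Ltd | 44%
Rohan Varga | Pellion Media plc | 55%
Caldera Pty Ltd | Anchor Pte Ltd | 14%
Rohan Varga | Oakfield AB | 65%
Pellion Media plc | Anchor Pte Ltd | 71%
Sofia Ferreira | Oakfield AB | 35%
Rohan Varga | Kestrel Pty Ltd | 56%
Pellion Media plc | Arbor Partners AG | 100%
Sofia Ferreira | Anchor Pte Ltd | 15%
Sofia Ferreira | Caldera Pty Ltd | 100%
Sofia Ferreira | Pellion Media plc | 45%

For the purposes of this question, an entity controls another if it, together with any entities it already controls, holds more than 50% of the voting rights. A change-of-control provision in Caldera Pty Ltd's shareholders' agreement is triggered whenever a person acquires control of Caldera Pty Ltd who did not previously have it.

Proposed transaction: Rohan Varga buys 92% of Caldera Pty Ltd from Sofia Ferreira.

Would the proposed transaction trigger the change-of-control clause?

The purchase adds only to Rohan's holdings (Sofia's stake shrinks), so Rohan is the only person who could newly come to control Caldera.
Rohan holds 55% of Pellion, so Rohan controls Pellion.
Rohan holds 65% of Oakfield, so Rohan controls Oakfield.
Pellion holds 100% of Arbor, so Rohan controls Arbor.
Pellion holds 71% of Anchor, so Rohan controls Anchor.
Rohan holds 56% of Kestrel, so Rohan controls Kestrel.
Neither Rohan nor any entity Rohan controls holds any voting interest in Caldera.
So before the transaction, Rohan does not control Caldera.
After the purchase, Rohan holds 92% of Caldera directly, and Sofia's stake falls to 8%.
Rohan holds 92% of Caldera, so Rohan controls Caldera.
Rohan did not control Caldera before and does after, so the clause is triggered.

Yes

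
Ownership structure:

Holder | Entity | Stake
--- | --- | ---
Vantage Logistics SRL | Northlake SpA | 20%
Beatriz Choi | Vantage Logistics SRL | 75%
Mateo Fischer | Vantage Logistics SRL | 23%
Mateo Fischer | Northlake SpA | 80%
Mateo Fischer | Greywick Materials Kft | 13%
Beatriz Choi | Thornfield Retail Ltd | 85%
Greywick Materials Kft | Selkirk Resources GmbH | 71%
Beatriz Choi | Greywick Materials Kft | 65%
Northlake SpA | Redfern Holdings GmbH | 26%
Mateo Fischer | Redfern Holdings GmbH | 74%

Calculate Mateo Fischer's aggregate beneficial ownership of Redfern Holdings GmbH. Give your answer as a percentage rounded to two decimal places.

96.00%

Mateo reaches Redfern along 3 paths.
Direct stake: 74% = 74%.
Via Vantage → Northlake: 23% × 20% × 26% = 1.196%.
Via Northlake: 80% × 26% = 20.8%.
Total: 74% + 1.196% + 20.8% = 95.996%.
Rounded: 96.00%.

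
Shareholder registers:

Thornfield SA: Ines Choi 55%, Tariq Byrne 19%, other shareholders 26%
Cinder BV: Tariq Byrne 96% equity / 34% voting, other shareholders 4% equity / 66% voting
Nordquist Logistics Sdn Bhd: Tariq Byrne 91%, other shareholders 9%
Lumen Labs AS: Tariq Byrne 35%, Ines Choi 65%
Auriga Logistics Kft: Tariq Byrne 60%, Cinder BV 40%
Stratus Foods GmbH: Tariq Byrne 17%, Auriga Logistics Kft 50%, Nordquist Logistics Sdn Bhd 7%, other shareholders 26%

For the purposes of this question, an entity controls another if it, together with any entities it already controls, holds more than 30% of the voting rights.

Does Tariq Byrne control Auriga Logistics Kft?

Tariq holds 34% of Cinder, so Tariq controls Cinder.
Tariq and Cinder together hold 60% + 40% = 100% of Auriga, so Tariq controls Auriga.

Yes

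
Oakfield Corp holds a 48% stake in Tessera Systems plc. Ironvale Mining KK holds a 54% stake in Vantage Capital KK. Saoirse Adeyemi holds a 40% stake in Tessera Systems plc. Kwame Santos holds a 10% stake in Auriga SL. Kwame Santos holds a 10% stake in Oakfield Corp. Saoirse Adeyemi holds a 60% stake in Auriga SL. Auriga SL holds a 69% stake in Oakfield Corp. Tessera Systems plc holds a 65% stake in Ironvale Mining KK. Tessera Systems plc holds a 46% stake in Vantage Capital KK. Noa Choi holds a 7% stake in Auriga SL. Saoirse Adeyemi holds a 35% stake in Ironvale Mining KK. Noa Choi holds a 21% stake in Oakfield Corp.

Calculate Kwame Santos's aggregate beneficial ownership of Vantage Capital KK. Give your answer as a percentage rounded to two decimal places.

6.58%

Kwame reaches Vantage along 4 paths.
Via Oakfield → Tessera → Ironvale: 10% × 48% × 65% × 54% = 1.6848%.
Via Auriga → Oakfield → Tessera → Ironvale: 10% × 69% × 48% × 65% × 54% = 1.162512%.
Via Oakfield → Tessera: 10% × 48% × 46% = 2.208%.
Via Auriga → Oakfield → Tessera: 10% × 69% × 48% × 46% = 1.52352%.
Total: 1.6848% + 1.162512% + 2.208% + 1.52352% = 6.578832%.
Rounded: 6.58%.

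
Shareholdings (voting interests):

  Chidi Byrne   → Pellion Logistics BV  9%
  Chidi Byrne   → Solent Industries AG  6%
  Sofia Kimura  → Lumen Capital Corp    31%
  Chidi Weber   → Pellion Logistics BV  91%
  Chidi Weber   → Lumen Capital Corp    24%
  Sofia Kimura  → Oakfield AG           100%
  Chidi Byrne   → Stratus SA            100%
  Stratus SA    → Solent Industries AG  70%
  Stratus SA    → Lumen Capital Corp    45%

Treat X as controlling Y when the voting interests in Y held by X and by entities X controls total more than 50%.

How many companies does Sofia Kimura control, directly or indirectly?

Sofia holds 100% of Oakfield, so Sofia controls Oakfield.
No other company's threshold is met.
Sofia controls 1 company.

1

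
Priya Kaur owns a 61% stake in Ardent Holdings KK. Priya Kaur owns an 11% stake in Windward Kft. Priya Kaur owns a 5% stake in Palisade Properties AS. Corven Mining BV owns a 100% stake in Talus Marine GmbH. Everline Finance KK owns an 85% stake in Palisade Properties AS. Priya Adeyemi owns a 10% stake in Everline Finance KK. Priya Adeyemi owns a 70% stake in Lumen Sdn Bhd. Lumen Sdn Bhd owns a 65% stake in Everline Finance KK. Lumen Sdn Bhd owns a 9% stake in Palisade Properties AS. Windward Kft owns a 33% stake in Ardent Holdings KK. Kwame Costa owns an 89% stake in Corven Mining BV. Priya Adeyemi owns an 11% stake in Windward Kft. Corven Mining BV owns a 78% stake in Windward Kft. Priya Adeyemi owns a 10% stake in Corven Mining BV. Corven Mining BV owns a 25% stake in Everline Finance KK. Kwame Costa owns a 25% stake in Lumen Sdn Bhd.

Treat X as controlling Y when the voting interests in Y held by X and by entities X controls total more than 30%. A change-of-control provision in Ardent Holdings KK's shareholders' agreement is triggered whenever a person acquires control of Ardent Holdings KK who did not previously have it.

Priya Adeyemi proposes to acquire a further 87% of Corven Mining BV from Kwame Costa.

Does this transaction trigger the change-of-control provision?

Yes

The purchase adds only to Priya Adeyemi's holdings (Kwame's stake shrinks), so Priya Adeyemi is the only person who could newly come to control Ardent.
Priya Adeyemi holds 70% of Lumen, so Priya Adeyemi controls Lumen.
Priya Adeyemi and Lumen together hold 10% + 65% = 75% of Everline, so Priya Adeyemi controls Everline.
Everline and Lumen together hold 85% + 9% = 94% of Palisade, so Priya Adeyemi controls Palisade.
Neither Priya Adeyemi nor any entity Priya Adeyemi controls holds any voting interest in Ardent.
So before the transaction, Priya Adeyemi does not control Ardent.
After the purchase, Priya Adeyemi's direct stake in Corven rises to 10% + 87% = 97%, and Kwame's stake falls to 2%.
Priya Adeyemi holds 97% of Corven, so Priya Adeyemi controls Corven.
Corven and Priya Adeyemi together hold 78% + 11% = 89% of Windward, so Priya Adeyemi controls Windward.
Windward holds 33% of Ardent, so Priya Adeyemi controls Ardent.
Priya Adeyemi did not control Ardent before and does after, so the clause is triggered.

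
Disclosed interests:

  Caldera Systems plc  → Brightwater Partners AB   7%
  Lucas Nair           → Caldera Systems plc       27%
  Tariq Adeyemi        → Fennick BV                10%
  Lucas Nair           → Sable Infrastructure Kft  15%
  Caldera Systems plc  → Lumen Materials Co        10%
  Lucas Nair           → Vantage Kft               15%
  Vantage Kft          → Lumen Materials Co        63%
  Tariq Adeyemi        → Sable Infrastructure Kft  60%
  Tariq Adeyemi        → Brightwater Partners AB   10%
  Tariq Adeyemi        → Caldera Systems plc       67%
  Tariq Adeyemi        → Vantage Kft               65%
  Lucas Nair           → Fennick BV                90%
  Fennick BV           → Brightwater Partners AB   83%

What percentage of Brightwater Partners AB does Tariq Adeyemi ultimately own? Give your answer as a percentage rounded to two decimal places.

Tariq reaches Brightwater along 3 paths.
Direct stake: 10% = 10%.
Via Fennick: 10% × 83% = 8.3%.
Via Caldera: 67% × 7% = 4.69%.
Total: 10% + 8.3% + 4.69% = 22.99%.

22.99%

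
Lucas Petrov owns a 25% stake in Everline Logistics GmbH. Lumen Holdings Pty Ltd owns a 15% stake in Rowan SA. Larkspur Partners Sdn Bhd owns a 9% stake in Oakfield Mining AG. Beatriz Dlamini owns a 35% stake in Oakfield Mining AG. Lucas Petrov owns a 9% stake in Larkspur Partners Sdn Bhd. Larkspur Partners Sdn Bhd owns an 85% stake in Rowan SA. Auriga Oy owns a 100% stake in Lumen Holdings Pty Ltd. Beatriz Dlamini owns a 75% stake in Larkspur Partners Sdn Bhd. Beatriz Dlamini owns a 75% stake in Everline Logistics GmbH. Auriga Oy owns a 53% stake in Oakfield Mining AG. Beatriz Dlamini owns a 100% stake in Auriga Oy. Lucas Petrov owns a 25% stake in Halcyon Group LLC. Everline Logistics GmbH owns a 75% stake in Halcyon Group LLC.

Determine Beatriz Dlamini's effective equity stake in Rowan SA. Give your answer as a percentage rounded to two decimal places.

78.75%

Beatriz reaches Rowan along 2 paths.
Via Auriga → Lumen: 100% × 100% × 15% = 15%.
Via Larkspur: 75% × 85% = 63.75%.
Total: 15% + 63.75% = 78.75%.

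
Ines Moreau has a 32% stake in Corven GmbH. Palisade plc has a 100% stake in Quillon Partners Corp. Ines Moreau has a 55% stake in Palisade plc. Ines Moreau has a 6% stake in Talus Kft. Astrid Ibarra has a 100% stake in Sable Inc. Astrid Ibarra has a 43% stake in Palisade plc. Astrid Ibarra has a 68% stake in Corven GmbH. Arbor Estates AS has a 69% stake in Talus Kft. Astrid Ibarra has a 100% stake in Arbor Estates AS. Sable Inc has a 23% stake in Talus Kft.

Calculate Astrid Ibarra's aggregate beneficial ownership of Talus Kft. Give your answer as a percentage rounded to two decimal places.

Astrid reaches Talus along 2 paths.
Via Arbor: 100% × 69% = 69%.
Via Sable: 100% × 23% = 23%.
Total: 69% + 23% = 92%.
Rounded: 92.00%.

92.00%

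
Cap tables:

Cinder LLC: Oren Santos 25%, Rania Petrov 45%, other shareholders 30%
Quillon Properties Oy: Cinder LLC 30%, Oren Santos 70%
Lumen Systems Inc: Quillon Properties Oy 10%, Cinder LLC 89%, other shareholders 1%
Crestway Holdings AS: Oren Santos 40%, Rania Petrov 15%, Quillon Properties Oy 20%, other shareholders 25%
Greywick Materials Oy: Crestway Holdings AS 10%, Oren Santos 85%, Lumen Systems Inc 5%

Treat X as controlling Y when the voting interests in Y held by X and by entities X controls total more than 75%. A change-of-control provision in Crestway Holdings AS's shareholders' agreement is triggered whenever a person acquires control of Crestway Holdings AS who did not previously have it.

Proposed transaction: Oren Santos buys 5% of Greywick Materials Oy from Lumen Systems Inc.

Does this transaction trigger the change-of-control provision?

The purchase adds only to Oren's holdings (Lumen's stake shrinks), so Oren is the only person who could newly come to control Crestway.
Oren holds 85% of Greywick, so Oren controls Greywick.
In Crestway, Oren's side holds only 40%, not > 75%.
So before the transaction, Oren does not control Crestway.
After the purchase, Oren's direct stake in Greywick rises to 85% + 5% = 90%, and Lumen's stake falls to 0%.
Oren holds 90% of Greywick, so Oren controls Greywick.
After the transaction, Oren's side holds 40% of Crestway, not > 75%, so Oren still does not control Crestway.
No new person acquires control, so the clause is not triggered.

No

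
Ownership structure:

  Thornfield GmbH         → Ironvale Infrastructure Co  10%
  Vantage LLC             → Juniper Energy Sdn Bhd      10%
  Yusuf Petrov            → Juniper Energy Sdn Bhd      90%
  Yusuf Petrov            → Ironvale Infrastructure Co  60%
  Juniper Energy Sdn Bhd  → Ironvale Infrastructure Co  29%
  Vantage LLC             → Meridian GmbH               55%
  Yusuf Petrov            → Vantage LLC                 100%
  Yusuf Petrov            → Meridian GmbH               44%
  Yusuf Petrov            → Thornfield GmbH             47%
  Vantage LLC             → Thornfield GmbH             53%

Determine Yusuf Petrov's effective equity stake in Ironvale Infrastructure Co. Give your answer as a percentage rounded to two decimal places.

99.00%

Yusuf reaches Ironvale along 5 paths.
Via Juniper: 90% × 29% = 26.1%.
Via Vantage → Juniper: 100% × 10% × 29% = 2.9%.
Direct stake: 60% = 60%.
Via Thornfield: 47% × 10% = 4.7%.
Via Vantage → Thornfield: 100% × 53% × 10% = 5.3%.
Total: 26.1% + 2.9% + 60% + 4.7% + 5.3% = 99%.
Rounded: 99.00%.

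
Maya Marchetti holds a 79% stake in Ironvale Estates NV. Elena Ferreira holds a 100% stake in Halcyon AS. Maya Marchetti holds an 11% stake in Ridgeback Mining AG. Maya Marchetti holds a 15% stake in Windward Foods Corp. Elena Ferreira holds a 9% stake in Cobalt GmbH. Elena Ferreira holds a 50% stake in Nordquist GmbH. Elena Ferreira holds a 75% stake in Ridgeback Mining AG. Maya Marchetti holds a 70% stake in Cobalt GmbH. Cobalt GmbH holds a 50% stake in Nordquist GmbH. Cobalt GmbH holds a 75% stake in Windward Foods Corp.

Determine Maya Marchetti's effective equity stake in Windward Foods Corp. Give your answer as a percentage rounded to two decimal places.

Maya reaches Windward along 2 paths.
Via Cobalt: 70% × 75% = 52.5%.
Direct stake: 15% = 15%.
Total: 52.5% + 15% = 67.5%.
Rounded: 67.50%.

67.50%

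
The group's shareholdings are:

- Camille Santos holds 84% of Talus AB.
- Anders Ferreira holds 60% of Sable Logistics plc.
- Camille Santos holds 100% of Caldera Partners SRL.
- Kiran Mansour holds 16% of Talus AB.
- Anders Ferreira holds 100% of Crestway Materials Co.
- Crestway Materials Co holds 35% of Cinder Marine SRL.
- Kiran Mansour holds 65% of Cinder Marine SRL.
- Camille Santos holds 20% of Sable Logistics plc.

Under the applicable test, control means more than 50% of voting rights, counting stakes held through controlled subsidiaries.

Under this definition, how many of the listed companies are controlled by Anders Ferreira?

2

Anders holds 100% of Crestway, so Anders controls Crestway.
Anders holds 60% of Sable, so Anders controls Sable.
No other company's threshold is met.
Anders controls 2 companies.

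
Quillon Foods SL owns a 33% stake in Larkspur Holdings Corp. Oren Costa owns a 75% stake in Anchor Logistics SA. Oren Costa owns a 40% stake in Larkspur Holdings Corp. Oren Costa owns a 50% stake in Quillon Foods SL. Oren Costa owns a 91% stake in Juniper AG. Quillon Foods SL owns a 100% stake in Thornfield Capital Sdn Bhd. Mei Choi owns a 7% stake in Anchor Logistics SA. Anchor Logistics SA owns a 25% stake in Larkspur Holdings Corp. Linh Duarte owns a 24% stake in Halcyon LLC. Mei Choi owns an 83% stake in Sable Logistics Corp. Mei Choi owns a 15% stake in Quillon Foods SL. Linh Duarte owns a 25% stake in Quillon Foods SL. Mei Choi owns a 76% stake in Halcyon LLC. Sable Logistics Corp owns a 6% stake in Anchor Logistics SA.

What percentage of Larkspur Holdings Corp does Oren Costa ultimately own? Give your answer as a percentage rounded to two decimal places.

75.25%

Oren reaches Larkspur along 3 paths.
Via Quillon: 50% × 33% = 16.5%.
Direct stake: 40% = 40%.
Via Anchor: 75% × 25% = 18.75%.
Total: 16.5% + 40% + 18.75% = 75.25%.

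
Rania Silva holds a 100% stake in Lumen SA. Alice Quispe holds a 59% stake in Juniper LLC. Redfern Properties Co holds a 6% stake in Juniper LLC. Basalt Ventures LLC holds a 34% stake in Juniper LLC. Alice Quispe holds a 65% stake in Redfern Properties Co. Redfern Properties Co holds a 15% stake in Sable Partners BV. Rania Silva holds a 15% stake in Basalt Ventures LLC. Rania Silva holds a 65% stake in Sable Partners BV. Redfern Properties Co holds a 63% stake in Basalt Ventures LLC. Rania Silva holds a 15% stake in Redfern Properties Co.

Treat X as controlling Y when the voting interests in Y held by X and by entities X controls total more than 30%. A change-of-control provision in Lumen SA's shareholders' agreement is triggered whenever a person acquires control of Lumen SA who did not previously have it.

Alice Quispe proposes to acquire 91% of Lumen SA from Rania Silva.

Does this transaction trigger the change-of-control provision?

The purchase adds only to Alice's holdings (Rania's stake shrinks), so Alice is the only person who could newly come to control Lumen.
Alice holds 65% of Redfern, so Alice controls Redfern.
Redfern holds 63% of Basalt, so Alice controls Basalt.
Basalt and Redfern and Alice together hold 34% + 6% + 59% = 99% of Juniper, so Alice controls Juniper.
Neither Alice nor any entity Alice controls holds any voting interest in Lumen.
So before the transaction, Alice does not control Lumen.
After the purchase, Alice holds 91% of Lumen directly, and Rania's stake falls to 9%.
Alice holds 91% of Lumen, so Alice controls Lumen.
Alice did not control Lumen before and does after, so the clause is triggered.

Yes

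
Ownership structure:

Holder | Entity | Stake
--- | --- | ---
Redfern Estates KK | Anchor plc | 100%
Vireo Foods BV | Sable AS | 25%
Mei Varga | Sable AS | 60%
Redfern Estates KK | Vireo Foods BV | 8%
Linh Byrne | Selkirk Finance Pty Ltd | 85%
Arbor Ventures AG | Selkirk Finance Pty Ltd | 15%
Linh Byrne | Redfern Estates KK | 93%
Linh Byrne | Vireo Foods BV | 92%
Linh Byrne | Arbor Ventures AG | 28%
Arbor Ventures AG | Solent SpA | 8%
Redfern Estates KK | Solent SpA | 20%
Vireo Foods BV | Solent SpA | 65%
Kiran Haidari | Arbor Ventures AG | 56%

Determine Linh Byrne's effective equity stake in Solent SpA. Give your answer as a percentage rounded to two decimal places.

85.48%

Linh reaches Solent along 4 paths.
Via Redfern: 93% × 20% = 18.6%.
Via Arbor: 28% × 8% = 2.24%.
Via Vireo: 92% × 65% = 59.8%.
Via Redfern → Vireo: 93% × 8% × 65% = 4.836%.
Total: 18.6% + 2.24% + 59.8% + 4.836% = 85.476%.
Rounded: 85.48%.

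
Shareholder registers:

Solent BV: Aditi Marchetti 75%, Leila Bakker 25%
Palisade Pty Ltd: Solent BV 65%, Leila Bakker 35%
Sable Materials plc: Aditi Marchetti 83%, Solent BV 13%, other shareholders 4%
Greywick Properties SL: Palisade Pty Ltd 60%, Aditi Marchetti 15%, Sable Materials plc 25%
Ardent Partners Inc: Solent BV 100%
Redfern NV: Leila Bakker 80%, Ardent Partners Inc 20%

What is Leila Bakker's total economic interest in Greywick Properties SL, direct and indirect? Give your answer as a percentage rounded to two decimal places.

Leila reaches Greywick along 3 paths.
Via Solent → Palisade: 25% × 65% × 60% = 9.75%.
Via Palisade: 35% × 60% = 21%.
Via Solent → Sable: 25% × 13% × 25% = 0.8125%.
Total: 9.75% + 21% + 0.8125% = 31.5625%.
Rounded: 31.56%.

31.56%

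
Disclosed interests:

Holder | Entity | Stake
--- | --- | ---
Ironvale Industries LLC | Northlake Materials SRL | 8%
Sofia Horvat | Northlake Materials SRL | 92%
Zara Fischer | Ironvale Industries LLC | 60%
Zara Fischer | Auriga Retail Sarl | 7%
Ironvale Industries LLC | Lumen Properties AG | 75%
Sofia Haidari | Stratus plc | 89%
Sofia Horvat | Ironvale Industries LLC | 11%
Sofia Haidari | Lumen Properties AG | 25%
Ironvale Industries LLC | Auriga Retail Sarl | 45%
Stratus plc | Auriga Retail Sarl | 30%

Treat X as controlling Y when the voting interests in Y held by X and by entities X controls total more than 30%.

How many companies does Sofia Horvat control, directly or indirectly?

Sofia Horvat holds 92% of Northlake, so Sofia Horvat controls Northlake.
No other company's threshold is met.
Sofia Horvat controls 1 company.

1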